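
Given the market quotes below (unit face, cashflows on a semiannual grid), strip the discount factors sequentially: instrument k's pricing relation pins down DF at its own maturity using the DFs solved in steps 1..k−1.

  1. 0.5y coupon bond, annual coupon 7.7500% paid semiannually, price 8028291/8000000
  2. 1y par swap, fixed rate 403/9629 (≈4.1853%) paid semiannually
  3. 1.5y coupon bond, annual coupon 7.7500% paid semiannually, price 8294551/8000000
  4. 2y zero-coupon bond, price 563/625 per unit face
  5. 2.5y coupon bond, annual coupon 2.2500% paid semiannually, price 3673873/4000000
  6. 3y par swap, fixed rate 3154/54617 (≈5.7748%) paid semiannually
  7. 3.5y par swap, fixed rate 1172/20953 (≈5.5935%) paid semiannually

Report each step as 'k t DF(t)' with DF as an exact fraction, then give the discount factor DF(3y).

1 1/2 9661/10000
2 1 9597/10000
3 3/2 9263/10000
4 2 563/625
5 5/2 1733/2000
6 3 8423/10000
7 7/2 4121/5000
DF(3y) = 8423/10000 ≈ 0.842300

step 1 [0.5y] bond c/2=31/800: DF=(8028291/8000000 − 31/800·(0))/(1+31/800) = 9661/10000 ≈ 0.966100
step 2 [1y] swap r/2=403/19258: DF=(1 − 403/19258·(0.966100))/(1+403/19258) = 9597/10000 ≈ 0.959700
step 3 [1.5y] bond c/2=31/800: DF=(8294551/8000000 − 31/800·(0.966100+0.959700))/(1+31/800) = 9263/10000 ≈ 0.926300
step 4 [2y] zero: DF = P = 563/625 ≈ 0.900800
step 5 [2.5y] bond c/2=9/800: DF=(3673873/4000000 − 9/800·(0.966100+0.959700+0.926300+0.900800))/(1+9/800) = 1733/2000 ≈ 0.866500
step 6 [3y] swap r/2=1577/54617: DF=(1 − 1577/54617·(0.966100+0.959700+0.926300+0.900800+0.866500))/(1+1577/54617) = 8423/10000 ≈ 0.842300
step 7 [3.5y] swap r/2=586/20953: DF=(1 − 586/20953·(0.966100+0.959700+0.926300+0.900800+0.866500+0.842300))/(1+586/20953) = 4121/5000 ≈ 0.824200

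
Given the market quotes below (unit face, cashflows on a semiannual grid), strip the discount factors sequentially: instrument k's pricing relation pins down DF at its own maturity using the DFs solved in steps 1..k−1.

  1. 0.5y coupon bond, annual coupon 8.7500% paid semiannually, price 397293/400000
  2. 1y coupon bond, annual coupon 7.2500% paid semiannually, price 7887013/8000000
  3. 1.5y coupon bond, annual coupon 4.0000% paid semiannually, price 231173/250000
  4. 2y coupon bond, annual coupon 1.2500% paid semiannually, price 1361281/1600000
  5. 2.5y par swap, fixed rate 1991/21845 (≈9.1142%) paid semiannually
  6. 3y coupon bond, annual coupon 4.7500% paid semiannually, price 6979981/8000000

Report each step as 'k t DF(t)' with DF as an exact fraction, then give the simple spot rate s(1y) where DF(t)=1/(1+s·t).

step 1 [0.5y] bond c/2=7/160: DF=(397293/400000 − 7/160·(0))/(1+7/160) = 2379/2500 ≈ 0.951600
step 2 [1y] bond c/2=29/800: DF=(7887013/8000000 − 29/800·(0.951600))/(1+29/800) = 9181/10000 ≈ 0.918100
step 3 [1.5y] bond c/2=1/50: DF=(231173/250000 − 1/50·(0.951600+0.918100))/(1+1/50) = 8699/10000 ≈ 0.869900
step 4 [2y] bond c/2=1/160: DF=(1361281/1600000 − 1/160·(0.951600+0.918100+0.869900))/(1+1/160) = 1657/2000 ≈ 0.828500
step 5 [2.5y] swap r/2=1991/43690: DF=(1 − 1991/43690·(0.951600+0.918100+0.869900+0.828500))/(1+1991/43690) = 8009/10000 ≈ 0.800900
step 6 [3y] bond c/2=19/800: DF=(6979981/8000000 − 19/800·(0.951600+0.918100+0.869900+0.828500+0.800900))/(1+19/800) = 7509/10000 ≈ 0.750900

1 1/2 2379/2500
2 1 9181/10000
3 3/2 8699/10000
4 2 1657/2000
5 5/2 8009/10000
6 3 7509/10000
s(1y) = (1/(9181/10000) − 1)/(1) = 819/9181 ≈ 8.9206%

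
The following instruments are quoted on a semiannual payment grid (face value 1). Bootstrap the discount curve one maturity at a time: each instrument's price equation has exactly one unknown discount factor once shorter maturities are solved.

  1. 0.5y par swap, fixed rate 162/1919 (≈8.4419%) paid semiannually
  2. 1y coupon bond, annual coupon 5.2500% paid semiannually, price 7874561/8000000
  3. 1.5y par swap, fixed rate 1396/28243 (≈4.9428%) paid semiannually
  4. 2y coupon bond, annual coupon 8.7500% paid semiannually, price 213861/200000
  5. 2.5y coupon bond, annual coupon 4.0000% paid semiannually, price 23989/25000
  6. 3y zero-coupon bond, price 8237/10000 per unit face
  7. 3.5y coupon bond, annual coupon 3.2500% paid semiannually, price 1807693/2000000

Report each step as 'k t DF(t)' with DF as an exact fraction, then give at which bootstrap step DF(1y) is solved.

step 1 [0.5y] swap r/2=81/1919: DF=(1 − 81/1919·(0))/(1+81/1919) = 1919/2000 ≈ 0.959500
step 2 [1y] bond c/2=21/800: DF=(7874561/8000000 − 21/800·(0.959500))/(1+21/800) = 4673/5000 ≈ 0.934600
step 3 [1.5y] swap r/2=698/28243: DF=(1 − 698/28243·(0.959500+0.934600))/(1+698/28243) = 4651/5000 ≈ 0.930200
step 4 [2y] bond c/2=7/160: DF=(213861/200000 − 7/160·(0.959500+0.934600+0.930200))/(1+7/160) = 9061/10000 ≈ 0.906100
step 5 [2.5y] bond c/2=1/50: DF=(23989/25000 − 1/50·(0.959500+0.934600+0.930200+0.906100))/(1+1/50) = 2169/2500 ≈ 0.867600
step 6 [3y] zero: DF = P = 8237/10000 ≈ 0.823700
step 7 [3.5y] bond c/2=13/800: DF=(1807693/2000000 − 13/800·(0.959500+0.934600+0.930200+0.906100+0.867600+0.823700))/(1+13/800) = 8027/10000 ≈ 0.802700

1 1/2 1919/2000
2 1 4673/5000
3 3/2 4651/5000
4 2 9061/10000
5 5/2 2169/2500
6 3 8237/10000
7 7/2 8027/10000
DF(1y) is solved at step 2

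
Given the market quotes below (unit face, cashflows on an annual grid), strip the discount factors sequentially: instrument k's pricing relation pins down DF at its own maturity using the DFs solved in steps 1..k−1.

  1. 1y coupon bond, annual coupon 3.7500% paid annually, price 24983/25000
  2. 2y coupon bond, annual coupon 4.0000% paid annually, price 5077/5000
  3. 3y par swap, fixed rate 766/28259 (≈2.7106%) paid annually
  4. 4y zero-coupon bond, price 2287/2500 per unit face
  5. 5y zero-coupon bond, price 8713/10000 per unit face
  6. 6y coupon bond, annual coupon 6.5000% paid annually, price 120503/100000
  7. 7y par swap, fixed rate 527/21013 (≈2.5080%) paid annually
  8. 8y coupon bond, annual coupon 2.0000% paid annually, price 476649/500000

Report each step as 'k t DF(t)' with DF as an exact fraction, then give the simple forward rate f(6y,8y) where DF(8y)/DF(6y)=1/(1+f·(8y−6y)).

step 1 [1y] bond c/1=3/80: DF=(24983/25000 − 3/80·(0))/(1+3/80) = 602/625 ≈ 0.963200
step 2 [2y] bond c/1=1/25: DF=(5077/5000 − 1/25·(0.963200))/(1+1/25) = 9393/10000 ≈ 0.939300
step 3 [3y] swap r/1=766/28259: DF=(1 − 766/28259·(0.963200+0.939300))/(1+766/28259) = 4617/5000 ≈ 0.923400
step 4 [4y] zero: DF = P = 2287/2500 ≈ 0.914800
step 5 [5y] zero: DF = P = 8713/10000 ≈ 0.871300
step 6 [6y] bond c/1=13/200: DF=(120503/100000 − 13/200·(0.963200+0.939300+0.923400+0.914800+0.871300))/(1+13/200) = 17/20 ≈ 0.850000
step 7 [7y] swap r/1=527/21013: DF=(1 − 527/21013·(0.963200+0.939300+0.923400+0.914800+0.871300+0.850000))/(1+527/21013) = 8419/10000 ≈ 0.841900
step 8 [8y] bond c/1=1/50: DF=(476649/500000 − 1/50·(0.963200+0.939300+0.923400+0.914800+0.871300+0.850000+0.841900))/(1+1/50) = 811/1000 ≈ 0.811000

1 1 602/625
2 2 9393/10000
3 3 4617/5000
4 4 2287/2500
5 5 8713/10000
6 6 17/20
7 7 8419/10000
8 8 811/1000
f(6y,8y) = ((17/20)/(811/1000) − 1)/(2) = 39/1622 ≈ 2.4044%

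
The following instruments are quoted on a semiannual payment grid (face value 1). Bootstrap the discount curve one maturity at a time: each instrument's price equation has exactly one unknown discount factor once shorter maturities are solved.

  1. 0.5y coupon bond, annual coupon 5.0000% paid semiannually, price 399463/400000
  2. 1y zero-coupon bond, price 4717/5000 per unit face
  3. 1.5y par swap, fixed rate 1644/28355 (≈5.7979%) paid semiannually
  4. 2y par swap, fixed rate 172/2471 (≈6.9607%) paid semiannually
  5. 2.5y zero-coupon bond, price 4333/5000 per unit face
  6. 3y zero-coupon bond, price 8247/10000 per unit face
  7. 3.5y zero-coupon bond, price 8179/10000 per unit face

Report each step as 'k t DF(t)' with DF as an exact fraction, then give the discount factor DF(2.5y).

step 1 [0.5y] bond c/2=1/40: DF=(399463/400000 − 1/40·(0))/(1+1/40) = 9743/10000 ≈ 0.974300
step 2 [1y] zero: DF = P = 4717/5000 ≈ 0.943400
step 3 [1.5y] swap r/2=822/28355: DF=(1 − 822/28355·(0.974300+0.943400))/(1+822/28355) = 4589/5000 ≈ 0.917800
step 4 [2y] swap r/2=86/2471: DF=(1 − 86/2471·(0.974300+0.943400+0.917800))/(1+86/2471) = 871/1000 ≈ 0.871000
step 5 [2.5y] zero: DF = P = 4333/5000 ≈ 0.866600
step 6 [3y] zero: DF = P = 8247/10000 ≈ 0.824700
step 7 [3.5y] zero: DF = P = 8179/10000 ≈ 0.817900

1 1/2 9743/10000
2 1 4717/5000
3 3/2 4589/5000
4 2 871/1000
5 5/2 4333/5000
6 3 8247/10000
7 7/2 8179/10000
DF(2.5y) = 4333/5000 ≈ 0.866600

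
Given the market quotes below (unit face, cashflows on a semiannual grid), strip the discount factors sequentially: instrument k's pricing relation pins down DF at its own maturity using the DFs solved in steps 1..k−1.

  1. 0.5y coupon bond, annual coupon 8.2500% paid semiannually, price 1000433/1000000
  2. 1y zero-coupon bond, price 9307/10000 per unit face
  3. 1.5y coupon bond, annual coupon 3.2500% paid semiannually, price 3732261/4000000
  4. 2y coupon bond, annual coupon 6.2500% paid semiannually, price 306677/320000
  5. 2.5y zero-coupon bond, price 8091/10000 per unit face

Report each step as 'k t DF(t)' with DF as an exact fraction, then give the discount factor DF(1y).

1 1/2 1201/1250
2 1 9307/10000
3 3/2 8879/10000
4 2 8451/10000
5 5/2 8091/10000
DF(1y) = 9307/10000 ≈ 0.930700

step 1 [0.5y] bond c/2=33/800: DF=(1000433/1000000 − 33/800·(0))/(1+33/800) = 1201/1250 ≈ 0.960800
step 2 [1y] zero: DF = P = 9307/10000 ≈ 0.930700
step 3 [1.5y] bond c/2=13/800: DF=(3732261/4000000 − 13/800·(0.960800+0.930700))/(1+13/800) = 8879/10000 ≈ 0.887900
step 4 [2y] bond c/2=1/32: DF=(306677/320000 − 1/32·(0.960800+0.930700+0.887900))/(1+1/32) = 8451/10000 ≈ 0.845100
step 5 [2.5y] zero: DF = P = 8091/10000 ≈ 0.809100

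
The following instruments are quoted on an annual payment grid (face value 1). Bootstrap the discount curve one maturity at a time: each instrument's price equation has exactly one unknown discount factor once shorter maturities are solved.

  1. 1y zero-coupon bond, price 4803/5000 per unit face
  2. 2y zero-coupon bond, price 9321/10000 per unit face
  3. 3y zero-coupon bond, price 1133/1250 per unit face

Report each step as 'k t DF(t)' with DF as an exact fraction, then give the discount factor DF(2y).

1 1 4803/5000
2 2 9321/10000
3 3 1133/1250
DF(2y) = 9321/10000 ≈ 0.932100

step 1 [1y] zero: DF = P = 4803/5000 ≈ 0.960600
step 2 [2y] zero: DF = P = 9321/10000 ≈ 0.932100
step 3 [3y] zero: DF = P = 1133/1250 ≈ 0.906400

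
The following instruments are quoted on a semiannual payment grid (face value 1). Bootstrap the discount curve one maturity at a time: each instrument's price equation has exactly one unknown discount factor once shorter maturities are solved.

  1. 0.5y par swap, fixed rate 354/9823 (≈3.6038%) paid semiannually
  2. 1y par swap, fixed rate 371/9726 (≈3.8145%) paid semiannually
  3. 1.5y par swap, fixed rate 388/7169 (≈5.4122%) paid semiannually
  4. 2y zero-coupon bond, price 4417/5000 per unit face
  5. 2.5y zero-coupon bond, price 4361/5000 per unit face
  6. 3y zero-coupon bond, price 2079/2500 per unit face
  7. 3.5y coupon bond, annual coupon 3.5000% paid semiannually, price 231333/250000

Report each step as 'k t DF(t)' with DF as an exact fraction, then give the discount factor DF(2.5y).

step 1 [0.5y] swap r/2=177/9823: DF=(1 − 177/9823·(0))/(1+177/9823) = 9823/10000 ≈ 0.982300
step 2 [1y] swap r/2=371/19452: DF=(1 − 371/19452·(0.982300))/(1+371/19452) = 9629/10000 ≈ 0.962900
step 3 [1.5y] swap r/2=194/7169: DF=(1 − 194/7169·(0.982300+0.962900))/(1+194/7169) = 1153/1250 ≈ 0.922400
step 4 [2y] zero: DF = P = 4417/5000 ≈ 0.883400
step 5 [2.5y] zero: DF = P = 4361/5000 ≈ 0.872200
step 6 [3y] zero: DF = P = 2079/2500 ≈ 0.831600
step 7 [3.5y] bond c/2=7/400: DF=(231333/250000 − 7/400·(0.982300+0.962900+0.922400+0.883400+0.872200+0.831600))/(1+7/400) = 2039/2500 ≈ 0.815600

1 1/2 9823/10000
2 1 9629/10000
3 3/2 1153/1250
4 2 4417/5000
5 5/2 4361/5000
6 3 2079/2500
7 7/2 2039/2500
DF(2.5y) = 4361/5000 ≈ 0.872200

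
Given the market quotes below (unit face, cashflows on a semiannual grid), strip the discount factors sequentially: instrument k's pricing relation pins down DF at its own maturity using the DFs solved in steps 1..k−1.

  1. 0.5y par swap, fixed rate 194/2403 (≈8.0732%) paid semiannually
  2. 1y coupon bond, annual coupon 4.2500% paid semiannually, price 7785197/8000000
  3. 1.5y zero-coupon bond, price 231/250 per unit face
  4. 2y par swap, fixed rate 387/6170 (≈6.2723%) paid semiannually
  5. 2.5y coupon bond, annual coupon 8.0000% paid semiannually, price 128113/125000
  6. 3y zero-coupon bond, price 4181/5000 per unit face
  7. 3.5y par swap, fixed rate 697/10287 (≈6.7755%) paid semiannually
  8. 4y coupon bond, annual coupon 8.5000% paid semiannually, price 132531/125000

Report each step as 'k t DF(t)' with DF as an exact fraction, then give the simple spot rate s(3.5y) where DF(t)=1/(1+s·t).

1 1/2 2403/2500
2 1 9329/10000
3 3/2 231/250
4 2 8839/10000
5 5/2 8431/10000
6 3 4181/5000
7 7/2 7909/10000
8 4 3827/5000
s(3.5y) = (1/(7909/10000) − 1)/(7/2) = 4182/55363 ≈ 7.5538%

step 1 [0.5y] swap r/2=97/2403: DF=(1 − 97/2403·(0))/(1+97/2403) = 2403/2500 ≈ 0.961200
step 2 [1y] bond c/2=17/800: DF=(7785197/8000000 − 17/800·(0.961200))/(1+17/800) = 9329/10000 ≈ 0.932900
step 3 [1.5y] zero: DF = P = 231/250 ≈ 0.924000
step 4 [2y] swap r/2=387/12340: DF=(1 − 387/12340·(0.961200+0.932900+0.924000))/(1+387/12340) = 8839/10000 ≈ 0.883900
step 5 [2.5y] bond c/2=1/25: DF=(128113/125000 − 1/25·(0.961200+0.932900+0.924000+0.883900))/(1+1/25) = 8431/10000 ≈ 0.843100
step 6 [3y] zero: DF = P = 4181/5000 ≈ 0.836200
step 7 [3.5y] swap r/2=697/20574: DF=(1 − 697/20574·(0.961200+0.932900+0.924000+0.883900+0.843100+0.836200))/(1+697/20574) = 7909/10000 ≈ 0.790900
step 8 [4y] bond c/2=17/400: DF=(132531/125000 − 17/400·(0.961200+0.932900+0.924000+0.883900+0.843100+0.836200+0.790900))/(1+17/400) = 3827/5000 ≈ 0.765400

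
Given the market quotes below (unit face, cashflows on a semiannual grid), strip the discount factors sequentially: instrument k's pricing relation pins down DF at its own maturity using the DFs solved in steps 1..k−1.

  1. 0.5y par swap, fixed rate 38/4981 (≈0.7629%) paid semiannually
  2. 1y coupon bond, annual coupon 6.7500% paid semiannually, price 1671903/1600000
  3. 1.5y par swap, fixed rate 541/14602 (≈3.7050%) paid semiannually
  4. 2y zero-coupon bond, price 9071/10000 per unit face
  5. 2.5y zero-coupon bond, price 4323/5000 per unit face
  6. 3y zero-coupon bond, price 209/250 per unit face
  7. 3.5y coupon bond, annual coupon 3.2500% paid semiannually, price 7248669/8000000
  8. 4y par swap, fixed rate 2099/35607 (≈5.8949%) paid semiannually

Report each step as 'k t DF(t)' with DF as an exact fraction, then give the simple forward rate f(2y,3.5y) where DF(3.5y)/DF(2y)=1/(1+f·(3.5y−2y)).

1 1/2 4981/5000
2 1 9783/10000
3 3/2 9459/10000
4 2 9071/10000
5 5/2 4323/5000
6 3 209/250
7 7/2 502/625
8 4 7901/10000
f(2y,3.5y) = ((9071/10000)/(502/625) − 1)/(3/2) = 1039/12048 ≈ 8.6238%

step 1 [0.5y] swap r/2=19/4981: DF=(1 − 19/4981·(0))/(1+19/4981) = 4981/5000 ≈ 0.996200
step 2 [1y] bond c/2=27/800: DF=(1671903/1600000 − 27/800·(0.996200))/(1+27/800) = 9783/10000 ≈ 0.978300
step 3 [1.5y] swap r/2=541/29204: DF=(1 − 541/29204·(0.996200+0.978300))/(1+541/29204) = 9459/10000 ≈ 0.945900
step 4 [2y] zero: DF = P = 9071/10000 ≈ 0.907100
step 5 [2.5y] zero: DF = P = 4323/5000 ≈ 0.864600
step 6 [3y] zero: DF = P = 209/250 ≈ 0.836000
step 7 [3.5y] bond c/2=13/800: DF=(7248669/8000000 − 13/800·(0.996200+0.978300+0.945900+0.907100+0.864600+0.836000))/(1+13/800) = 502/625 ≈ 0.803200
step 8 [4y] swap r/2=2099/71214: DF=(1 − 2099/71214·(0.996200+0.978300+0.945900+0.907100+0.864600+0.836000+0.803200))/(1+2099/71214) = 7901/10000 ≈ 0.790100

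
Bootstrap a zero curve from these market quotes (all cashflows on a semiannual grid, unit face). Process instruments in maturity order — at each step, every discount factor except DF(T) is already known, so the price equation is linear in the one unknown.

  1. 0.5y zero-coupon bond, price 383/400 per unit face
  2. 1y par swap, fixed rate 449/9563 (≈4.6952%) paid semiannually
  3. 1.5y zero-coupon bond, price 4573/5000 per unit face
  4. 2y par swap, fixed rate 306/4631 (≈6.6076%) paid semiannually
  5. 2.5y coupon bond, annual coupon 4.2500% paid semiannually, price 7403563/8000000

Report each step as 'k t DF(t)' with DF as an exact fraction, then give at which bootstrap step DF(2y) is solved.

1 1/2 383/400
2 1 9551/10000
3 3/2 4573/5000
4 2 1097/1250
5 5/2 8291/10000
DF(2y) is solved at step 4

step 1 [0.5y] zero: DF = P = 383/400 ≈ 0.957500
step 2 [1y] swap r/2=449/19126: DF=(1 − 449/19126·(0.957500))/(1+449/19126) = 9551/10000 ≈ 0.955100
step 3 [1.5y] zero: DF = P = 4573/5000 ≈ 0.914600
step 4 [2y] swap r/2=153/4631: DF=(1 − 153/4631·(0.957500+0.955100+0.914600))/(1+153/4631) = 1097/1250 ≈ 0.877600
step 5 [2.5y] bond c/2=17/800: DF=(7403563/8000000 − 17/800·(0.957500+0.955100+0.914600+0.877600))/(1+17/800) = 8291/10000 ≈ 0.829100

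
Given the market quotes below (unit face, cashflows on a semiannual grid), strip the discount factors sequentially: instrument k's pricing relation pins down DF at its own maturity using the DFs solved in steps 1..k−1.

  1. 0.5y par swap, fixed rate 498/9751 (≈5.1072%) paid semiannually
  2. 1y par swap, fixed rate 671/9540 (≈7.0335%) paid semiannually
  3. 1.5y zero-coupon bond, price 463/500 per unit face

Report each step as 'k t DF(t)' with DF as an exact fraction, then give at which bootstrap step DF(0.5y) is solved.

step 1 [0.5y] swap r/2=249/9751: DF=(1 − 249/9751·(0))/(1+249/9751) = 9751/10000 ≈ 0.975100
step 2 [1y] swap r/2=671/19080: DF=(1 − 671/19080·(0.975100))/(1+671/19080) = 9329/10000 ≈ 0.932900
step 3 [1.5y] zero: DF = P = 463/500 ≈ 0.926000

1 1/2 9751/10000
2 1 9329/10000
3 3/2 463/500
DF(0.5y) is solved at step 1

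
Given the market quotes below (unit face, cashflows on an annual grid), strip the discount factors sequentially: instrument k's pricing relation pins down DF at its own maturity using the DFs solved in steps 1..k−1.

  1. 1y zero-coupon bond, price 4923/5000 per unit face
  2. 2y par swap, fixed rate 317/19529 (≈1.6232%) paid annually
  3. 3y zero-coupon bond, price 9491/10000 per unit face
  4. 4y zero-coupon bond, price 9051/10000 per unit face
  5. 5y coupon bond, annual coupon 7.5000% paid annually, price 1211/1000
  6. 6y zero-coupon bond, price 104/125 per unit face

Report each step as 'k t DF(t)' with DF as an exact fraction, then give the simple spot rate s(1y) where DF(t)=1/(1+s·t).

1 1 4923/5000
2 2 9683/10000
3 3 9491/10000
4 4 9051/10000
5 5 8609/10000
6 6 104/125
s(1y) = (1/(4923/5000) − 1)/(1) = 77/4923 ≈ 1.5641%

step 1 [1y] zero: DF = P = 4923/5000 ≈ 0.984600
step 2 [2y] swap r/1=317/19529: DF=(1 − 317/19529·(0.984600))/(1+317/19529) = 9683/10000 ≈ 0.968300
step 3 [3y] zero: DF = P = 9491/10000 ≈ 0.949100
step 4 [4y] zero: DF = P = 9051/10000 ≈ 0.905100
step 5 [5y] bond c/1=3/40: DF=(1211/1000 − 3/40·(0.984600+0.968300+0.949100+0.905100))/(1+3/40) = 8609/10000 ≈ 0.860900
step 6 [6y] zero: DF = P = 104/125 ≈ 0.832000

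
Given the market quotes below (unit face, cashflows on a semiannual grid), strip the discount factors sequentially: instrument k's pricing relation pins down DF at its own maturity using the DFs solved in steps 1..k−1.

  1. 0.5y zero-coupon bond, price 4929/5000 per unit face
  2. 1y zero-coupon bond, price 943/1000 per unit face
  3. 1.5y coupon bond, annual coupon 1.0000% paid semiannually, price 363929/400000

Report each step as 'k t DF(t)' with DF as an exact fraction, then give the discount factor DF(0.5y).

step 1 [0.5y] zero: DF = P = 4929/5000 ≈ 0.985800
step 2 [1y] zero: DF = P = 943/1000 ≈ 0.943000
step 3 [1.5y] bond c/2=1/200: DF=(363929/400000 − 1/200·(0.985800+0.943000))/(1+1/200) = 8957/10000 ≈ 0.895700

1 1/2 4929/5000
2 1 943/1000
3 3/2 8957/10000
DF(0.5y) = 4929/5000 ≈ 0.985800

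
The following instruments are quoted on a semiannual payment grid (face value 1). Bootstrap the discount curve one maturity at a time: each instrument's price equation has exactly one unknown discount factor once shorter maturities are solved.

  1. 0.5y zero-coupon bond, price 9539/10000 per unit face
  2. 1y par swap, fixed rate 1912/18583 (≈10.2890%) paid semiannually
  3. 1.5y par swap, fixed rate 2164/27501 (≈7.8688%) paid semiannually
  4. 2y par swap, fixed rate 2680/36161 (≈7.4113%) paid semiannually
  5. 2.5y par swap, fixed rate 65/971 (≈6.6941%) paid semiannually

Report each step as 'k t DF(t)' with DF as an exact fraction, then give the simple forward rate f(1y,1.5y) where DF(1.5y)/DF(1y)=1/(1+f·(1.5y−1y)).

1 1/2 9539/10000
2 1 2261/2500
3 3/2 4459/5000
4 2 433/500
5 5/2 1701/2000
f(1y,1.5y) = ((2261/2500)/(4459/5000) − 1)/(1/2) = 18/637 ≈ 2.8257%

step 1 [0.5y] zero: DF = P = 9539/10000 ≈ 0.953900
step 2 [1y] swap r/2=956/18583: DF=(1 − 956/18583·(0.953900))/(1+956/18583) = 2261/2500 ≈ 0.904400
step 3 [1.5y] swap r/2=1082/27501: DF=(1 − 1082/27501·(0.953900+0.904400))/(1+1082/27501) = 4459/5000 ≈ 0.891800
step 4 [2y] swap r/2=1340/36161: DF=(1 − 1340/36161·(0.953900+0.904400+0.891800))/(1+1340/36161) = 433/500 ≈ 0.866000
step 5 [2.5y] swap r/2=65/1942: DF=(1 − 65/1942·(0.953900+0.904400+0.891800+0.866000))/(1+65/1942) = 1701/2000 ≈ 0.850500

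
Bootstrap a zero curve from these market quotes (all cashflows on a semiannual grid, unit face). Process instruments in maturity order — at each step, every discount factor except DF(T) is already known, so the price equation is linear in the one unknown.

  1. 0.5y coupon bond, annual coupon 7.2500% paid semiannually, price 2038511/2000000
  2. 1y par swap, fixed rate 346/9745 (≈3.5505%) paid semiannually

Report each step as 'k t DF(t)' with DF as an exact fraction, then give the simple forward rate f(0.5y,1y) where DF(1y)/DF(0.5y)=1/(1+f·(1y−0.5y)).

step 1 [0.5y] bond c/2=29/800: DF=(2038511/2000000 − 29/800·(0))/(1+29/800) = 2459/2500 ≈ 0.983600
step 2 [1y] swap r/2=173/9745: DF=(1 − 173/9745·(0.983600))/(1+173/9745) = 4827/5000 ≈ 0.965400

1 1/2 2459/2500
2 1 4827/5000
f(0.5y,1y) = ((2459/2500)/(4827/5000) − 1)/(1/2) = 182/4827 ≈ 3.7705%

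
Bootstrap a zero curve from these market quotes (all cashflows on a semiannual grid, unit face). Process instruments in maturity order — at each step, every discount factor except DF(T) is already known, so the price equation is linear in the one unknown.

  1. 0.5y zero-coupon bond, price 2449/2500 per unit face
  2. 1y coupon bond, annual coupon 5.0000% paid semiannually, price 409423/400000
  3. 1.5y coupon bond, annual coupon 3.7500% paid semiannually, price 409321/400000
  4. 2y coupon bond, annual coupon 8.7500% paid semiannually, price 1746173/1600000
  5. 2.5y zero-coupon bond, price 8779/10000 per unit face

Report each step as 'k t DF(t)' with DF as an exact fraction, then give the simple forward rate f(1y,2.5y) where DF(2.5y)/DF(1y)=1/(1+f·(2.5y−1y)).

1 1/2 2449/2500
2 1 9747/10000
3 3/2 1937/2000
4 2 9231/10000
5 5/2 8779/10000
f(1y,2.5y) = ((9747/10000)/(8779/10000) − 1)/(3/2) = 1936/26337 ≈ 7.3509%

step 1 [0.5y] zero: DF = P = 2449/2500 ≈ 0.979600
step 2 [1y] bond c/2=1/40: DF=(409423/400000 − 1/40·(0.979600))/(1+1/40) = 9747/10000 ≈ 0.974700
step 3 [1.5y] bond c/2=3/160: DF=(409321/400000 − 3/160·(0.979600+0.974700))/(1+3/160) = 1937/2000 ≈ 0.968500
step 4 [2y] bond c/2=7/160: DF=(1746173/1600000 − 7/160·(0.979600+0.974700+0.968500))/(1+7/160) = 9231/10000 ≈ 0.923100
step 5 [2.5y] zero: DF = P = 8779/10000 ≈ 0.877900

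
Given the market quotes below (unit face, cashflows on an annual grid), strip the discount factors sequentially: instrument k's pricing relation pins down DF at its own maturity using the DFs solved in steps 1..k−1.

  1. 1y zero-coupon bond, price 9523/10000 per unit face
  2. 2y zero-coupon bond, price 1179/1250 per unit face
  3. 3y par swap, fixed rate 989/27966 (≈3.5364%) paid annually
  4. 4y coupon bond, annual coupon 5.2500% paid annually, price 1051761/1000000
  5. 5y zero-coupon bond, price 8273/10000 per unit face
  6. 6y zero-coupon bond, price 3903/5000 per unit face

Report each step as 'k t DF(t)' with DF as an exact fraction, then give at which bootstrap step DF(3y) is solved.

1 1 9523/10000
2 2 1179/1250
3 3 9011/10000
4 4 4299/5000
5 5 8273/10000
6 6 3903/5000
DF(3y) is solved at step 3

step 1 [1y] zero: DF = P = 9523/10000 ≈ 0.952300
step 2 [2y] zero: DF = P = 1179/1250 ≈ 0.943200
step 3 [3y] swap r/1=989/27966: DF=(1 − 989/27966·(0.952300+0.943200))/(1+989/27966) = 9011/10000 ≈ 0.901100
step 4 [4y] bond c/1=21/400: DF=(1051761/1000000 − 21/400·(0.952300+0.943200+0.901100))/(1+21/400) = 4299/5000 ≈ 0.859800
step 5 [5y] zero: DF = P = 8273/10000 ≈ 0.827300
step 6 [6y] zero: DF = P = 3903/5000 ≈ 0.780600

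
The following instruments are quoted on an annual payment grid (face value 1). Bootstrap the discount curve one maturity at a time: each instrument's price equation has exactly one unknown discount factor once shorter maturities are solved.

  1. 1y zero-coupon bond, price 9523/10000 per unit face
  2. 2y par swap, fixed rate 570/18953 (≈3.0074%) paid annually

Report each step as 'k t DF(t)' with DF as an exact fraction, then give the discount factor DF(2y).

step 1 [1y] zero: DF = P = 9523/10000 ≈ 0.952300
step 2 [2y] swap r/1=570/18953: DF=(1 − 570/18953·(0.952300))/(1+570/18953) = 943/1000 ≈ 0.943000

1 1 9523/10000
2 2 943/1000
DF(2y) = 943/1000 ≈ 0.943000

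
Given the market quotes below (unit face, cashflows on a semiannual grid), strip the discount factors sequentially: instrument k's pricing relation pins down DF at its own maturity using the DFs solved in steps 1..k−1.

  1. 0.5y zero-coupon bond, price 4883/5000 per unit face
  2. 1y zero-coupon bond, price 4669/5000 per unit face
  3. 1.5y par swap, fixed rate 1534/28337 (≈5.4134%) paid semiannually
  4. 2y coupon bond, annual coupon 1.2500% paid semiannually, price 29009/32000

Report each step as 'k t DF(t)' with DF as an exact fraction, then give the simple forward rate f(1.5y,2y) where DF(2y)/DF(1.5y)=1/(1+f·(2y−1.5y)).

step 1 [0.5y] zero: DF = P = 4883/5000 ≈ 0.976600
step 2 [1y] zero: DF = P = 4669/5000 ≈ 0.933800
step 3 [1.5y] swap r/2=767/28337: DF=(1 − 767/28337·(0.976600+0.933800))/(1+767/28337) = 9233/10000 ≈ 0.923300
step 4 [2y] bond c/2=1/160: DF=(29009/32000 − 1/160·(0.976600+0.933800+0.923300))/(1+1/160) = 8833/10000 ≈ 0.883300

1 1/2 4883/5000
2 1 4669/5000
3 3/2 9233/10000
4 2 8833/10000
f(1.5y,2y) = ((9233/10000)/(8833/10000) − 1)/(1/2) = 800/8833 ≈ 9.0569%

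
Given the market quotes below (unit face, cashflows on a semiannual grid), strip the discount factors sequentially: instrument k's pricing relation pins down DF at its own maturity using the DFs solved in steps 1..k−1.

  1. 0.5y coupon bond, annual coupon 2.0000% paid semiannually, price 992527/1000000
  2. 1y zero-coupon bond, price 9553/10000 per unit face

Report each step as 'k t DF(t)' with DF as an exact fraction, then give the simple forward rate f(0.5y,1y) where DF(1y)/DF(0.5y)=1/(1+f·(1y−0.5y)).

1 1/2 9827/10000
2 1 9553/10000
f(0.5y,1y) = ((9827/10000)/(9553/10000) − 1)/(1/2) = 548/9553 ≈ 5.7364%

step 1 [0.5y] bond c/2=1/100: DF=(992527/1000000 − 1/100·(0))/(1+1/100) = 9827/10000 ≈ 0.982700
step 2 [1y] zero: DF = P = 9553/10000 ≈ 0.955300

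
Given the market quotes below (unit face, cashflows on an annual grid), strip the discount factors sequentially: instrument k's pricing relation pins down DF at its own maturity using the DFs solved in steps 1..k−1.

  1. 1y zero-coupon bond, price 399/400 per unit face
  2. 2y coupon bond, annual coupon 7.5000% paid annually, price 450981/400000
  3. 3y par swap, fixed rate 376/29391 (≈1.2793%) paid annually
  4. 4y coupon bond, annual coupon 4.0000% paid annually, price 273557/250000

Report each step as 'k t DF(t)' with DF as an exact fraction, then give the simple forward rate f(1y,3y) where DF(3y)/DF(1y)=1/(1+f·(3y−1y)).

step 1 [1y] zero: DF = P = 399/400 ≈ 0.997500
step 2 [2y] bond c/1=3/40: DF=(450981/400000 − 3/40·(0.997500))/(1+3/40) = 612/625 ≈ 0.979200
step 3 [3y] swap r/1=376/29391: DF=(1 − 376/29391·(0.997500+0.979200))/(1+376/29391) = 1203/1250 ≈ 0.962400
step 4 [4y] bond c/1=1/25: DF=(273557/250000 − 1/25·(0.997500+0.979200+0.962400))/(1+1/25) = 9391/10000 ≈ 0.939100

1 1 399/400
2 2 612/625
3 3 1203/1250
4 4 9391/10000
f(1y,3y) = ((399/400)/(1203/1250) − 1)/(2) = 117/6416 ≈ 1.8236%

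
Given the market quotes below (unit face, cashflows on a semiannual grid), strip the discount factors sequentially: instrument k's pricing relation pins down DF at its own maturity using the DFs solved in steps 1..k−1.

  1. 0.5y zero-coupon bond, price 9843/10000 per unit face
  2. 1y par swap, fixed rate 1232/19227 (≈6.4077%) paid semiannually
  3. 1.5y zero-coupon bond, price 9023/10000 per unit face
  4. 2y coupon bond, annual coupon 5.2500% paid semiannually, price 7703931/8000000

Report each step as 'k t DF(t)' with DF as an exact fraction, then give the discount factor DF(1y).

step 1 [0.5y] zero: DF = P = 9843/10000 ≈ 0.984300
step 2 [1y] swap r/2=616/19227: DF=(1 − 616/19227·(0.984300))/(1+616/19227) = 1173/1250 ≈ 0.938400
step 3 [1.5y] zero: DF = P = 9023/10000 ≈ 0.902300
step 4 [2y] bond c/2=21/800: DF=(7703931/8000000 − 21/800·(0.984300+0.938400+0.902300))/(1+21/800) = 8661/10000 ≈ 0.866100

1 1/2 9843/10000
2 1 1173/1250
3 3/2 9023/10000
4 2 8661/10000
DF(1y) = 1173/1250 ≈ 0.938400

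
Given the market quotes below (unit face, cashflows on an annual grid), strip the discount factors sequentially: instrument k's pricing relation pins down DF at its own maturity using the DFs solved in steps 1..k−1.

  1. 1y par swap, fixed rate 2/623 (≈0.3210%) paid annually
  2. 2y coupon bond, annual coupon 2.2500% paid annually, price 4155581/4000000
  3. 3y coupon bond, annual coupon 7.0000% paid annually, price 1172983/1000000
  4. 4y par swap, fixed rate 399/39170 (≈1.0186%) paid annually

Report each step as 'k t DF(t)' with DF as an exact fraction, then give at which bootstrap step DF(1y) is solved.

1 1 623/625
2 2 9941/10000
3 3 483/500
4 4 9601/10000
DF(1y) is solved at step 1

step 1 [1y] swap r/1=2/623: DF=(1 − 2/623·(0))/(1+2/623) = 623/625 ≈ 0.996800
step 2 [2y] bond c/1=9/400: DF=(4155581/4000000 − 9/400·(0.996800))/(1+9/400) = 9941/10000 ≈ 0.994100
step 3 [3y] bond c/1=7/100: DF=(1172983/1000000 − 7/100·(0.996800+0.994100))/(1+7/100) = 483/500 ≈ 0.966000
step 4 [4y] swap r/1=399/39170: DF=(1 − 399/39170·(0.996800+0.994100+0.966000))/(1+399/39170) = 9601/10000 ≈ 0.960100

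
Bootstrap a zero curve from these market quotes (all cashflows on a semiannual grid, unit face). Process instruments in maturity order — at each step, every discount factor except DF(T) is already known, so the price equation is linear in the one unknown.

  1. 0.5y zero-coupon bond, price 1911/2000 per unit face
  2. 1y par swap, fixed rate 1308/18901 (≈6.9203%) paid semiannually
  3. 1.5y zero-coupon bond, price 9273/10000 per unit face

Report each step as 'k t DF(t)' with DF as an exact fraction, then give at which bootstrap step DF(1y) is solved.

step 1 [0.5y] zero: DF = P = 1911/2000 ≈ 0.955500
step 2 [1y] swap r/2=654/18901: DF=(1 − 654/18901·(0.955500))/(1+654/18901) = 4673/5000 ≈ 0.934600
step 3 [1.5y] zero: DF = P = 9273/10000 ≈ 0.927300

1 1/2 1911/2000
2 1 4673/5000
3 3/2 9273/10000
DF(1y) is solved at step 2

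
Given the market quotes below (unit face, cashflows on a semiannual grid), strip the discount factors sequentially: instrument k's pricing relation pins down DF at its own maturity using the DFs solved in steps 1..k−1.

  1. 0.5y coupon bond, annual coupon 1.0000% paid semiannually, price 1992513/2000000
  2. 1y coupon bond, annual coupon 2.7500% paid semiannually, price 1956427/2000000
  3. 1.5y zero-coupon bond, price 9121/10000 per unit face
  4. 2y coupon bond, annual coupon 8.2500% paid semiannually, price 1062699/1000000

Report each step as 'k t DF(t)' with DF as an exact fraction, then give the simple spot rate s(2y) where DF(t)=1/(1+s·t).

1 1/2 9913/10000
2 1 1903/2000
3 3/2 9121/10000
4 2 363/400
s(2y) = (1/(363/400) − 1)/(2) = 37/726 ≈ 5.0964%

step 1 [0.5y] bond c/2=1/200: DF=(1992513/2000000 − 1/200·(0))/(1+1/200) = 9913/10000 ≈ 0.991300
step 2 [1y] bond c/2=11/800: DF=(1956427/2000000 − 11/800·(0.991300))/(1+11/800) = 1903/2000 ≈ 0.951500
step 3 [1.5y] zero: DF = P = 9121/10000 ≈ 0.912100
step 4 [2y] bond c/2=33/800: DF=(1062699/1000000 − 33/800·(0.991300+0.951500+0.912100))/(1+33/800) = 363/400 ≈ 0.907500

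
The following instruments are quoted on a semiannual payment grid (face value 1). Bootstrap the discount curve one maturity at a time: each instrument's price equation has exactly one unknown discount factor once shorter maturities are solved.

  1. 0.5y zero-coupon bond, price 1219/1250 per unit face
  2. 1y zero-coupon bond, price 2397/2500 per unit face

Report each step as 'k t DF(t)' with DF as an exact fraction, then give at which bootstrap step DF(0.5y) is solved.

1 1/2 1219/1250
2 1 2397/2500
DF(0.5y) is solved at step 1

step 1 [0.5y] zero: DF = P = 1219/1250 ≈ 0.975200
step 2 [1y] zero: DF = P = 2397/2500 ≈ 0.958800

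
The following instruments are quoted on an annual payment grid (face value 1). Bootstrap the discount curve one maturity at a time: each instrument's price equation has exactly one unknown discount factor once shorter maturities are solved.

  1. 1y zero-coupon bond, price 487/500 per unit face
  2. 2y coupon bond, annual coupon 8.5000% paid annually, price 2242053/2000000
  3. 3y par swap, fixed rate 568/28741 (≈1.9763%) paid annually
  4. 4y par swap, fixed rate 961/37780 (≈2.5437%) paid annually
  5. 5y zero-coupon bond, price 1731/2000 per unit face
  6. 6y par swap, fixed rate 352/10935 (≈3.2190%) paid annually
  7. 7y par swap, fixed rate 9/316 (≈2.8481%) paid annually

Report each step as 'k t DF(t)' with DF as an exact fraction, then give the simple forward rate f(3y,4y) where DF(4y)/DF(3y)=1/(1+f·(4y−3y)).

step 1 [1y] zero: DF = P = 487/500 ≈ 0.974000
step 2 [2y] bond c/1=17/200: DF=(2242053/2000000 − 17/200·(0.974000))/(1+17/200) = 9569/10000 ≈ 0.956900
step 3 [3y] swap r/1=568/28741: DF=(1 − 568/28741·(0.974000+0.956900))/(1+568/28741) = 1179/1250 ≈ 0.943200
step 4 [4y] swap r/1=961/37780: DF=(1 − 961/37780·(0.974000+0.956900+0.943200))/(1+961/37780) = 9039/10000 ≈ 0.903900
step 5 [5y] zero: DF = P = 1731/2000 ≈ 0.865500
step 6 [6y] swap r/1=352/10935: DF=(1 − 352/10935·(0.974000+0.956900+0.943200+0.903900+0.865500))/(1+352/10935) = 103/125 ≈ 0.824000
step 7 [7y] swap r/1=9/316: DF=(1 − 9/316·(0.974000+0.956900+0.943200+0.903900+0.865500+0.824000))/(1+9/316) = 8209/10000 ≈ 0.820900

1 1 487/500
2 2 9569/10000
3 3 1179/1250
4 4 9039/10000
5 5 1731/2000
6 6 103/125
7 7 8209/10000
f(3y,4y) = ((1179/1250)/(9039/10000) − 1)/(1) = 1/23 ≈ 4.3478%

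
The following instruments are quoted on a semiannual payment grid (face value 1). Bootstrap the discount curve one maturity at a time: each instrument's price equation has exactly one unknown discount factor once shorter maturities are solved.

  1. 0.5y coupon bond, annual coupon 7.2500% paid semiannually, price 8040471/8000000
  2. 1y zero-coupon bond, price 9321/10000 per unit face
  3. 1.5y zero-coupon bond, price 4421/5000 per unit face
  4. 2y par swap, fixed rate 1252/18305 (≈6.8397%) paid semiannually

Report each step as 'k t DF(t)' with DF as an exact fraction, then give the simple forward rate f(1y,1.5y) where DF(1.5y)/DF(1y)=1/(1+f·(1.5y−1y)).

step 1 [0.5y] bond c/2=29/800: DF=(8040471/8000000 − 29/800·(0))/(1+29/800) = 9699/10000 ≈ 0.969900
step 2 [1y] zero: DF = P = 9321/10000 ≈ 0.932100
step 3 [1.5y] zero: DF = P = 4421/5000 ≈ 0.884200
step 4 [2y] swap r/2=626/18305: DF=(1 − 626/18305·(0.969900+0.932100+0.884200))/(1+626/18305) = 2187/2500 ≈ 0.874800

1 1/2 9699/10000
2 1 9321/10000
3 3/2 4421/5000
4 2 2187/2500
f(1y,1.5y) = ((9321/10000)/(4421/5000) − 1)/(1/2) = 479/4421 ≈ 10.8347%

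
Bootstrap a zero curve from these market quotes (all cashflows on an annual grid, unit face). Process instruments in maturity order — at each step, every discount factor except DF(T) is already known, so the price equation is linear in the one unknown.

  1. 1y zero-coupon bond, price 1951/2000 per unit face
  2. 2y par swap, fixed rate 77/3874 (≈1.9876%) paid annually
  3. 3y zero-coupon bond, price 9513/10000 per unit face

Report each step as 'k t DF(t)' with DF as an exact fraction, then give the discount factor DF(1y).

step 1 [1y] zero: DF = P = 1951/2000 ≈ 0.975500
step 2 [2y] swap r/1=77/3874: DF=(1 − 77/3874·(0.975500))/(1+77/3874) = 1923/2000 ≈ 0.961500
step 3 [3y] zero: DF = P = 9513/10000 ≈ 0.951300

1 1 1951/2000
2 2 1923/2000
3 3 9513/10000
DF(1y) = 1951/2000 ≈ 0.975500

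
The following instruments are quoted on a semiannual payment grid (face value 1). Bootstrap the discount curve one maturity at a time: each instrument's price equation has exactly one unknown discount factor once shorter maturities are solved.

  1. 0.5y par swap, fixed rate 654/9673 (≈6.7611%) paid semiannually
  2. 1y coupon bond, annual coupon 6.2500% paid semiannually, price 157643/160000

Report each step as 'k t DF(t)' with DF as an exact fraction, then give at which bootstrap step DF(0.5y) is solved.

step 1 [0.5y] swap r/2=327/9673: DF=(1 − 327/9673·(0))/(1+327/9673) = 9673/10000 ≈ 0.967300
step 2 [1y] bond c/2=1/32: DF=(157643/160000 − 1/32·(0.967300))/(1+1/32) = 9261/10000 ≈ 0.926100

1 1/2 9673/10000
2 1 9261/10000
DF(0.5y) is solved at step 1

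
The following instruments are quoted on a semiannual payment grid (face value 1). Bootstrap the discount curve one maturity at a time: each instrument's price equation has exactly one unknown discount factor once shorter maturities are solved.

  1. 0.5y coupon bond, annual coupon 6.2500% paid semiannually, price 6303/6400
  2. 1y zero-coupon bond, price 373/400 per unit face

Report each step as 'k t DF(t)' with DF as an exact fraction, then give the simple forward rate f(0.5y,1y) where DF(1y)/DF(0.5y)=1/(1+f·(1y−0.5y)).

1 1/2 191/200
2 1 373/400
f(0.5y,1y) = ((191/200)/(373/400) − 1)/(1/2) = 18/373 ≈ 4.8257%

step 1 [0.5y] bond c/2=1/32: DF=(6303/6400 − 1/32·(0))/(1+1/32) = 191/200 ≈ 0.955000
step 2 [1y] zero: DF = P = 373/400 ≈ 0.932500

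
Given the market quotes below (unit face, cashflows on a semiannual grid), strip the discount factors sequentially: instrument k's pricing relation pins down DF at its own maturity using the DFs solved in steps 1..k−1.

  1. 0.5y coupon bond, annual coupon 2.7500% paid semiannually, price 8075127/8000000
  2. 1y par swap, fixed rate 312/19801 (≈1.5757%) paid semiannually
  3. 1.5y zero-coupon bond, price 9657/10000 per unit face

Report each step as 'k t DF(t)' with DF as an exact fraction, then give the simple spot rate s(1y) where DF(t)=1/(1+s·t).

1 1/2 9957/10000
2 1 2461/2500
3 3/2 9657/10000
s(1y) = (1/(2461/2500) − 1)/(1) = 39/2461 ≈ 1.5847%

step 1 [0.5y] bond c/2=11/800: DF=(8075127/8000000 − 11/800·(0))/(1+11/800) = 9957/10000 ≈ 0.995700
step 2 [1y] swap r/2=156/19801: DF=(1 − 156/19801·(0.995700))/(1+156/19801) = 2461/2500 ≈ 0.984400
step 3 [1.5y] zero: DF = P = 9657/10000 ≈ 0.965700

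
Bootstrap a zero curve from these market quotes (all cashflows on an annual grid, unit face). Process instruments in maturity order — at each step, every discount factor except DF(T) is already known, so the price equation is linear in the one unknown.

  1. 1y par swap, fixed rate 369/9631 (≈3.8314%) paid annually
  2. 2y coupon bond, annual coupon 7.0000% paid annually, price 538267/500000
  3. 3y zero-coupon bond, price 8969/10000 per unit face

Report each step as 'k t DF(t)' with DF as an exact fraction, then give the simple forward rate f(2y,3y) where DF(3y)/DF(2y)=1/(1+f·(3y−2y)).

1 1 9631/10000
2 2 9431/10000
3 3 8969/10000
f(2y,3y) = ((9431/10000)/(8969/10000) − 1)/(1) = 462/8969 ≈ 5.1511%

step 1 [1y] swap r/1=369/9631: DF=(1 − 369/9631·(0))/(1+369/9631) = 9631/10000 ≈ 0.963100
step 2 [2y] bond c/1=7/100: DF=(538267/500000 − 7/100·(0.963100))/(1+7/100) = 9431/10000 ≈ 0.943100
step 3 [3y] zero: DF = P = 8969/10000 ≈ 0.896900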